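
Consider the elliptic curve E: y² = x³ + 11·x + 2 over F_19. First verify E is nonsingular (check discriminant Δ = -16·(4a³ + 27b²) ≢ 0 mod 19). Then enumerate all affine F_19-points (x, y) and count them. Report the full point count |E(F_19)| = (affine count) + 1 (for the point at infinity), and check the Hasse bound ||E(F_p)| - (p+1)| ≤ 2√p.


Affine points = {(3, 9), (3, 10), (5, 7), (5, 12), (7, 2), (7, 17), (12, 0), (13, 9), (13, 10), (18, 3), (18, 16)}; affine count = 11; |E(F_19)| = 12.

Discriminant check: Δ ∝ 4a³ + 27b² = 4·11³ + 27·2² = 4·1331 + 27·4 ≡ 17 (mod 19). Nonzero ⇒ E is nonsingular.
For each x ∈ F_19, compute rhs = x³ + 11·x + 2 mod 19, then count y ∈ F_19 with y² ≡ rhs.
  x = 0: rhs = 2, matching y values: none (0 points).
  x = 1: rhs = 14, matching y values: none (0 points).
  x = 2: rhs = 13, matching y values: none (0 points).
  x = 3: rhs = 5, matching y values: 9, 10 (2 points).
  x = 4: rhs = 15, matching y values: none (0 points).
  x = 5: rhs = 11, matching y values: 7, 12 (2 points).
  x = 6: rhs = 18, matching y values: none (0 points).
  x = 7: rhs = 4, matching y values: 2, 17 (2 points).
  x = 8: rhs = 13, matching y values: none (0 points).
  x = 9: rhs = 13, matching y values: none (0 points).
  x = 10: rhs = 10, matching y values: none (0 points).
  x = 11: rhs = 10, matching y values: none (0 points).
  x = 12: rhs = 0, matching y values: 0 (1 points).
  x = 13: rhs = 5, matching y values: 9, 10 (2 points).
  x = 14: rhs = 12, matching y values: none (0 points).
  x = 15: rhs = 8, matching y values: none (0 points).
  x = 16: rhs = 18, matching y values: none (0 points).
  x = 17: rhs = 10, matching y values: none (0 points).
  x = 18: rhs = 9, matching y values: 3, 16 (2 points).
Total affine count: 11.
Full point count |E(F_19)| = 11 + 1 = 12.
Hasse bound: |12 − (19+1)| = |-8| = 8 ≤ 2√19 ≈ 8.7178 ✓.


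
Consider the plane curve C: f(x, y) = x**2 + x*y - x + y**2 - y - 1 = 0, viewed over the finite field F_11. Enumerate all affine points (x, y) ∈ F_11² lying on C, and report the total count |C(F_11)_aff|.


Affine F_11-points: {(0, 4), (0, 8), (1, 1), (1, 10), (4, 0), (4, 8), (7, 7), (7, 9), (8, 0), (8, 4), (9, 7), (10, 1)}; count = 12.

For each of the 121 pairs (x, y) ∈ F_11², evaluate f(x, y) mod 11. Record the zeros.
  x = 0: [0↦10, 1↦10, 2↦1, 3↦5, 4↦0, 5↦8, 6↦7, 7↦8, 8↦0, 9↦5, 10↦1]  zeros at y ∈ {4, 8}
  x = 1: [0↦10, 1↦0, 2↦3, 3↦8, 4↦4, 5↦2, 6↦2, 7↦4, 8↦8, 9↦3, 10↦0]  zeros at y ∈ {1, 10}
  x = 2: [0↦1, 1↦3, 2↦7, 3↦2, 4↦10, 5↦9, 6↦10, 7↦2, 8↦7, 9↦3, 10↦1]  zeros at y ∈ ∅
  x = 3: [0↦5, 1↦8, 2↦2, 3↦9, 4↦7, 5↦7, 6↦9, 7↦2, 8↦8, 9↦5, 10↦4]  zeros at y ∈ ∅
  x = 4: [0↦0, 1↦4, 2↦10, 3↦7, 4↦6, 5↦7, 6↦10, 7↦4, 8↦0, 9↦9, 10↦9]  zeros at y ∈ {0, 8}
  x = 5: [0↦8, 1↦2, 2↦9, 3↦7, 4↦7, 5↦9, 6↦2, 7↦8, 8↦5, 9↦4, 10↦5]  zeros at y ∈ ∅
  x = 6: [0↦7, 1↦2, 2↦10, 3↦9, 4↦10, 5↦2, 6↦7, 7↦3, 8↦1, 9↦1, 10↦3]  zeros at y ∈ ∅
  x = 7: [0↦8, 1↦4, 2↦2, 3↦2, 4↦4, 5↦8, 6↦3, 7↦0, 8↦10, 9↦0, 10↦3]  zeros at y ∈ {7, 9}
  x = 8: [0↦0, 1↦8, 2↦7, 3↦8, 4↦0, 5↦5, 6↦1, 7↦10, 8↦10, 9↦1, 10↦5]  zeros at y ∈ {0, 4}
  x = 9: [0↦5, 1↦3, 2↦3, 3↦5, 4↦9, 5↦4, 6↦1, 7↦0, 8↦1, 9↦4, 10↦9]  zeros at y ∈ {7}
  x = 10: [0↦1, 1↦0, 2↦1, 3↦4, 4↦9, 5↦5, 6↦3, 7↦3, 8↦5, 9↦9, 10↦4]  zeros at y ∈ {1}
Collecting zeros: affine points = {(0, 4), (0, 8), (1, 1), (1, 10), (4, 0), (4, 8), (7, 7), (7, 9), (8, 0), (8, 4), (9, 7), (10, 1)}.
Total count |C(F_11)_aff| = 12.


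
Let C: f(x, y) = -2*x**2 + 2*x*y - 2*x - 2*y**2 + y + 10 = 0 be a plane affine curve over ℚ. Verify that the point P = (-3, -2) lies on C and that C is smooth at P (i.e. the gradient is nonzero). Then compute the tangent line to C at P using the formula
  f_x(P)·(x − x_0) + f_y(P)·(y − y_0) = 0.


Tangent line at P: 6*x + 3*y + 24 = 0.

Step 1: f(-3, -2) = 0, so P lies on C.
Step 2: partial derivatives
  f_x(x, y) = -4*x + 2*y - 2, f_y(x, y) = 2*x - 4*y + 1.
  f_x(P) = 6, f_y(P) = 3 (gradient nonzero, so P is smooth).
Step 3: tangent line at P: 6·(x − -3) + 3·(y − -2) = 0.
Expanding: 6*x + 3*y + 24 = 0.


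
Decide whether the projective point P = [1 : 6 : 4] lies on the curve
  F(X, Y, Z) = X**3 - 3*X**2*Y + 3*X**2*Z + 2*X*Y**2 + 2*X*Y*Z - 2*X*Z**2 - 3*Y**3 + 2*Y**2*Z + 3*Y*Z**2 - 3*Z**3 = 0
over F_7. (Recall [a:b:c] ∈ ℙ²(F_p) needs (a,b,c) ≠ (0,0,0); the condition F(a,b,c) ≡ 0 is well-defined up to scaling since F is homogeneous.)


F(1,6,4) ≡ 1 (mod 7); P is NOT on the curve.

Evaluate F(1, 6, 4) term-by-term (mod 7).
  X**3 ↦ 1·1·1·1 = 1
  -3*X**2*Y ↦ -3·1·6·1 = -18
  3*X**2*Z ↦ 3·1·1·4 = 12
  2*X*Y**2 ↦ 2·1·36·1 = 72
  2*X*Y*Z ↦ 2·1·6·4 = 48
  -2*X*Z**2 ↦ -2·1·1·16 = -32
  -3*Y**3 ↦ -3·1·216·1 = -648
  2*Y**2*Z ↦ 2·1·36·4 = 288
  3*Y*Z**2 ↦ 3·1·6·16 = 288
  -3*Z**3 ↦ -3·1·1·64 = -192
Sum: F(1, 6, 4) = (1) + (-18) + (12) + (72) + (48) + (-32) + (-648) + (288) + (288) + (-192) = -181.
Reducing mod 7: -181 ≡ 1 (mod 7).
Since F(a, b, c) ≡ 1 ≠ 0 (mod 7), P does NOT lie on the curve.


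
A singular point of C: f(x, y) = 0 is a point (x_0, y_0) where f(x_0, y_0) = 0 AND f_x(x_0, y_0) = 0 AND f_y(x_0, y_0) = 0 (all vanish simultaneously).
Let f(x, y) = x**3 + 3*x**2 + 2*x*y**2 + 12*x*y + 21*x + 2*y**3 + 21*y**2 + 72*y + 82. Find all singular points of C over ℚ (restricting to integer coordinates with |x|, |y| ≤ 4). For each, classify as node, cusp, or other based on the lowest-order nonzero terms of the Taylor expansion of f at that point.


Singular points: {(-1, -3)}; classification: cusp.

Compute partial derivatives:
  f_x = 3*x**2 + 6*x + 2*y**2 + 12*y + 21.
  f_y = 4*x*y + 12*x + 6*y**2 + 42*y + 72.
Scan x_0 ∈ {−4, ..., 4}. For each x_0, f_y(x_0, y) is a polynomial in y; find its integer roots y ∈ {−4, ..., 4}, then test f_x and f at those candidates.
  x = -4: f_y(-4, y) = 6*y**2 + 26*y + 24; vanishes at y ∈ {-3}. (-4, -3): f_x = 27 ≠ 0.
  x = -3: f_y(-3, y) = 6*y**2 + 30*y + 36; vanishes at y ∈ {-3, -2}. (-3, -3): f_x = 12 ≠ 0; (-3, -2): f_x = 14 ≠ 0.
  x = -2: f_y(-2, y) = 6*y**2 + 34*y + 48; vanishes at y ∈ {-3}. (-2, -3): f_x = 3 ≠ 0.
  x = -1: f_y(-1, y) = 6*y**2 + 38*y + 60; vanishes at y ∈ {-3}. (-1, -3): f_x = 0, f = 0 — SINGULAR.
  x = 0: f_y(0, y) = 6*y**2 + 42*y + 72; vanishes at y ∈ {-4, -3}. (0, -4): f_x = 5 ≠ 0; (0, -3): f_x = 3 ≠ 0.
  x = 1: f_y(1, y) = 6*y**2 + 46*y + 84; vanishes at y ∈ {-3}. (1, -3): f_x = 12 ≠ 0.
  x = 2: f_y(2, y) = 6*y**2 + 50*y + 96; vanishes at y ∈ {-3}. (2, -3): f_x = 27 ≠ 0.
  x = 3: f_y(3, y) = 6*y**2 + 54*y + 108; vanishes at y ∈ {-3}. (3, -3): f_x = 48 ≠ 0.
  x = 4: f_y(4, y) = 6*y**2 + 58*y + 120; vanishes at y ∈ {-3}. (4, -3): f_x = 75 ≠ 0.
Only singular point on the grid: (-1, -3).
Classify: substitute x = -1 + u, y = -3 + v and expand: f = u**3 + 2*u*v**2 + 2*v**3 + v**2.
No constant or linear terms (consistent with a singular point). Quadratic part: v**2. Cubic part: u**3 + 2*u*v**2 + 2*v**3.
The quadratic part v**2 is a perfect square, so there is a single (double) tangent line v = 0, i.e. y = -3. Restricting the cubic part to that line (v = 0) leaves u**3 ≠ 0, so f is not divisible by v and the branch is v² ≈ -u**3 to lowest order — this is a cusp.
Classification: cusp.


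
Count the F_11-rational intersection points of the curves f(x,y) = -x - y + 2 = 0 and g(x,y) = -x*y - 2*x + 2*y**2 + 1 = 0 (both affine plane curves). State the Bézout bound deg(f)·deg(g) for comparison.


Common zeros: {(1, 1), (3, 10)}; count = 2; Bézout bound = 2.

deg(f) = 1, deg(g) = 2, so Bézout bound = 2.
Scan x ∈ F_11. For each x, list the y ∈ F_11 with f(x, y) ≡ 0 and those with g(x, y) ≡ 0 (mod 11); the common zeros in that column are the intersection.
  x = 0: f ≡ 0 at y ∈ {2}; g ≡ 0 at y ∈ {4, 7}; common: ∅.
  x = 1: f ≡ 0 at y ∈ {1}; g ≡ 0 at y ∈ {1, 5}; common: {1}.
  x = 2: f ≡ 0 at y ∈ {0}; g ≡ 0 at y ∈ ∅; common: ∅.
  x = 3: f ≡ 0 at y ∈ {10}; g ≡ 0 at y ∈ {8, 10}; common: {10}.
  x = 4: f ≡ 0 at y ∈ {9}; g ≡ 0 at y ∈ ∅; common: ∅.
  x = 5: f ≡ 0 at y ∈ {8}; g ≡ 0 at y ∈ {2, 6}; common: ∅.
  x = 6: f ≡ 0 at y ∈ {7}; g ≡ 0 at y ∈ {0, 3}; common: ∅.
  x = 7: f ≡ 0 at y ∈ {6}; g ≡ 0 at y ∈ ∅; common: ∅.
  x = 8: f ≡ 0 at y ∈ {5}; g ≡ 0 at y ∈ ∅; common: ∅.
  x = 9: f ≡ 0 at y ∈ {4}; g ≡ 0 at y ∈ ∅; common: ∅.
  x = 10: f ≡ 0 at y ∈ {3}; g ≡ 0 at y ∈ ∅; common: ∅.
Collecting: common zeros = {(1, 1), (3, 10)}, so the count is 2.
Comparison with the Bézout bound: 2 ≤ 2 = deg(f)·deg(g), as expected for curves with no common component (the bound is attained).


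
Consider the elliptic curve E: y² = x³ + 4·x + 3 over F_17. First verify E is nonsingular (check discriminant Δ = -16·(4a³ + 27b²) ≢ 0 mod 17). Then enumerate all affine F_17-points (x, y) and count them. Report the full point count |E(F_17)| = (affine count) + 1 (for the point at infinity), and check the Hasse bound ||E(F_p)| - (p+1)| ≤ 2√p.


Affine points = {(1, 5), (1, 12), (2, 6), (2, 11), (3, 5), (3, 12), (4, 7), (4, 10), (7, 0), (11, 1), (11, 16), (13, 5), (13, 12), (14, 7), (14, 10), (15, 2), (15, 15), (16, 7), (16, 10)}; affine count = 19; |E(F_17)| = 20.

Discriminant check: Δ ∝ 4a³ + 27b² = 4·4³ + 27·3² = 4·64 + 27·9 ≡ 6 (mod 17). Nonzero ⇒ E is nonsingular.
For each x ∈ F_17, compute rhs = x³ + 4·x + 3 mod 17, then count y ∈ F_17 with y² ≡ rhs.
  x = 0: rhs = 3, matching y values: none (0 points).
  x = 1: rhs = 8, matching y values: 5, 12 (2 points).
  x = 2: rhs = 2, matching y values: 6, 11 (2 points).
  x = 3: rhs = 8, matching y values: 5, 12 (2 points).
  x = 4: rhs = 15, matching y values: 7, 10 (2 points).
  x = 5: rhs = 12, matching y values: none (0 points).
  x = 6: rhs = 5, matching y values: none (0 points).
  x = 7: rhs = 0, matching y values: 0 (1 points).
  x = 8: rhs = 3, matching y values: none (0 points).
  x = 9: rhs = 3, matching y values: none (0 points).
  x = 10: rhs = 6, matching y values: none (0 points).
  x = 11: rhs = 1, matching y values: 1, 16 (2 points).
  x = 12: rhs = 11, matching y values: none (0 points).
  x = 13: rhs = 8, matching y values: 5, 12 (2 points).
  x = 14: rhs = 15, matching y values: 7, 10 (2 points).
  x = 15: rhs = 4, matching y values: 2, 15 (2 points).
  x = 16: rhs = 15, matching y values: 7, 10 (2 points).
Total affine count: 19.
Full point count |E(F_17)| = 19 + 1 = 20.
Hasse bound: |20 − (17+1)| = |2| = 2 ≤ 2√17 ≈ 8.2462 ✓.


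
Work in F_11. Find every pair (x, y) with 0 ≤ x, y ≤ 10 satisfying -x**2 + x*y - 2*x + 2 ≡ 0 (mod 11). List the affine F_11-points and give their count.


Affine F_11-points: {(1, 1), (2, 3), (3, 8), (4, 0), (5, 0), (6, 4), (7, 4), (8, 7), (9, 1), (10, 3)}; count = 10.

For each of the 121 pairs (x, y) ∈ F_11², evaluate f(x, y) mod 11. Record the zeros.
  x = 0: [0↦2, 1↦2, 2↦2, 3↦2, 4↦2, 5↦2, 6↦2, 7↦2, 8↦2, 9↦2, 10↦2]  zeros at y ∈ ∅
  x = 1: [0↦10, 1↦0, 2↦1, 3↦2, 4↦3, 5↦4, 6↦5, 7↦6, 8↦7, 9↦8, 10↦9]  zeros at y ∈ {1}
  x = 2: [0↦5, 1↦7, 2↦9, 3↦0, 4↦2, 5↦4, 6↦6, 7↦8, 8↦10, 9↦1, 10↦3]  zeros at y ∈ {3}
  x = 3: [0↦9, 1↦1, 2↦4, 3↦7, 4↦10, 5↦2, 6↦5, 7↦8, 8↦0, 9↦3, 10↦6]  zeros at y ∈ {8}
  x = 4: [0↦0, 1↦4, 2↦8, 3↦1, 4↦5, 5↦9, 6↦2, 7↦6, 8↦10, 9↦3, 10↦7]  zeros at y ∈ {0}
  x = 5: [0↦0, 1↦5, 2↦10, 3↦4, 4↦9, 5↦3, 6↦8, 7↦2, 8↦7, 9↦1, 10↦6]  zeros at y ∈ {0}
  x = 6: [0↦9, 1↦4, 2↦10, 3↦5, 4↦0, 5↦6, 6↦1, 7↦7, 8↦2, 9↦8, 10↦3]  zeros at y ∈ {4}
  x = 7: [0↦5, 1↦1, 2↦8, 3↦4, 4↦0, 5↦7, 6↦3, 7↦10, 8↦6, 9↦2, 10↦9]  zeros at y ∈ {4}
  x = 8: [0↦10, 1↦7, 2↦4, 3↦1, 4↦9, 5↦6, 6↦3, 7↦0, 8↦8, 9↦5, 10↦2]  zeros at y ∈ {7}
  x = 9: [0↦2, 1↦0, 2↦9, 3↦7, 4↦5, 5↦3, 6↦1, 7↦10, 8↦8, 9↦6, 10↦4]  zeros at y ∈ {1}
  x = 10: [0↦3, 1↦2, 2↦1, 3↦0, 4↦10, 5↦9, 6↦8, 7↦7, 8↦6, 9↦5, 10↦4]  zeros at y ∈ {3}
Collecting zeros: affine points = {(1, 1), (2, 3), (3, 8), (4, 0), (5, 0), (6, 4), (7, 4), (8, 7), (9, 1), (10, 3)}.
Total count |C(F_11)_aff| = 10.


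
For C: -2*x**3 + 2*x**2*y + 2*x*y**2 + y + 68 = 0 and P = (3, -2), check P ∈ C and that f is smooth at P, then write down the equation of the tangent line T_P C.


Tangent line at P: -70*x - 5*y + 200 = 0.

Step 1: f(3, -2) = 0, so P lies on C.
Step 2: partial derivatives
  f_x(x, y) = -6*x**2 + 4*x*y + 2*y**2, f_y(x, y) = 2*x**2 + 4*x*y + 1.
  f_x(P) = -70, f_y(P) = -5 (gradient nonzero, so P is smooth).
Step 3: tangent line at P: -70·(x − 3) + -5·(y − -2) = 0.
Expanding: -70*x - 5*y + 200 = 0.


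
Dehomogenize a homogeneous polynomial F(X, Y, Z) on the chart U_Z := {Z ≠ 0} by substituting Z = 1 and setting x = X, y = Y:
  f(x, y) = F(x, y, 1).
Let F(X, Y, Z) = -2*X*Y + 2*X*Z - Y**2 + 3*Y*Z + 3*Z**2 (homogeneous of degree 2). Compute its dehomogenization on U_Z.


f(x, y) = -2*x*y + 2*x - y**2 + 3*y + 3

On U_Z we set Z = 1. Each monomial c·X^i·Y^j·Z^k in F becomes c·x^i·y^j·1^k = c·x^i·y^j.
Substituting Z = 1: F(X, Y, 1) = -2*x*y + 2*x - y**2 + 3*y + 3.
Note: deg(f) ≤ deg(F) = 2; strict inequality happens when F is divisible by Z (lost terms).


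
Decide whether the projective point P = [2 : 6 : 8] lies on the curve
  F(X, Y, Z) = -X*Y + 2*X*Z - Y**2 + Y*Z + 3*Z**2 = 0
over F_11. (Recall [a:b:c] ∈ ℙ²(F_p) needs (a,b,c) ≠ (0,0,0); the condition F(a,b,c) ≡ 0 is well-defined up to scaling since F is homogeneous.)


F(2,6,8) ≡ 4 (mod 11); P is NOT on the curve.

Evaluate F(2, 6, 8) term-by-term (mod 11).
  -X*Y ↦ -1·2·6·1 = -12
  2*X*Z ↦ 2·2·1·8 = 32
  -Y**2 ↦ -1·1·36·1 = -36
  Y*Z ↦ 1·1·6·8 = 48
  3*Z**2 ↦ 3·1·1·64 = 192
Sum: F(2, 6, 8) = (-12) + (32) + (-36) + (48) + (192) = 224.
Reducing mod 11: 224 ≡ 4 (mod 11).
Since F(a, b, c) ≡ 4 ≠ 0 (mod 11), P does NOT lie on the curve.


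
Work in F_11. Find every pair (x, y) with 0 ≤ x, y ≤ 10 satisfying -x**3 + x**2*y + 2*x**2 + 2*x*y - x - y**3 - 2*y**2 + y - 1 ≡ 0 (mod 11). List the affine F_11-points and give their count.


Affine F_11-points: {(1, 1), (3, 1), (4, 4), (5, 4), (7, 0), (8, 4), (8, 8), (10, 1)}; count = 8.

For each of the 121 pairs (x, y) ∈ F_11², evaluate f(x, y) mod 11. Record the zeros.
  x = 0: [0↦10, 1↦8, 2↦7, 3↦1, 4↦6, 5↦5, 6↦3, 7↦5, 8↦5, 9↦8, 10↦8]  zeros at y ∈ ∅
  x = 1: [0↦10, 1↦0, 2↦2, 3↦10, 4↦7, 5↦9, 6↦10, 7↦4, 8↦7, 9↦2, 10↦5]  zeros at y ∈ {1}
  x = 2: [0↦8, 1↦3, 2↦10, 3↦1, 4↦3, 5↦10, 6↦5, 7↦4, 8↦1, 9↦1, 10↦9]  zeros at y ∈ ∅
  x = 3: [0↦9, 1↦0, 2↦3, 3↦1, 4↦10, 5↦2, 6↦4, 7↦10, 8↦3, 9↦10, 10↦3]  zeros at y ∈ {1}
  x = 4: [0↦7, 1↦7, 2↦8, 3↦4, 4↦0, 5↦1, 6↦1, 7↦5, 8↦7, 9↦1, 10↦3]  zeros at y ∈ {4}
  x = 5: [0↦7, 1↦7, 2↦8, 3↦4, 4↦0, 5↦1, 6↦1, 7↦5, 8↦7, 9↦1, 10↦3]  zeros at y ∈ {4}
  x = 6: [0↦3, 1↦5, 2↦8, 3↦6, 4↦4, 5↦7, 6↦9, 7↦4, 8↦8, 9↦4, 10↦8]  zeros at y ∈ ∅
  x = 7: [0↦0, 1↦6, 2↦2, 3↦4, 4↦6, 5↦2, 6↦8, 7↦7, 8↦4, 9↦4, 10↦1]  zeros at y ∈ {0}
  x = 8: [0↦3, 1↦4, 2↦6, 3↦3, 4↦0, 5↦2, 6↦3, 7↦8, 8↦0, 9↦6, 10↦9]  zeros at y ∈ {4, 8}
  x = 9: [0↦6, 1↦4, 2↦3, 3↦8, 4↦2, 5↦1, 6↦10, 7↦1, 8↦1, 9↦4, 10↦4]  zeros at y ∈ ∅
  x = 10: [0↦3, 1↦0, 2↦9, 3↦2, 4↦6, 5↦4, 6↦1, 7↦2, 8↦1, 9↦3, 10↦2]  zeros at y ∈ {1}
Collecting zeros: affine points = {(1, 1), (3, 1), (4, 4), (5, 4), (7, 0), (8, 4), (8, 8), (10, 1)}.
Total count |C(F_11)_aff| = 8.


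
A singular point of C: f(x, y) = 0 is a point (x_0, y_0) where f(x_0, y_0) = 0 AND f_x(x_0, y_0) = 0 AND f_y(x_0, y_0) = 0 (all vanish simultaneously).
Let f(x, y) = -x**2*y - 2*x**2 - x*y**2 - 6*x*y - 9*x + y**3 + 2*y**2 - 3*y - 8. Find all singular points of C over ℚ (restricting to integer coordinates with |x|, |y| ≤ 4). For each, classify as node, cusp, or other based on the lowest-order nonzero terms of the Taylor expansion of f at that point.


Singular points: {(-2, -1)}; classification: node.

Compute partial derivatives:
  f_x = -2*x*y - 4*x - y**2 - 6*y - 9.
  f_y = -x**2 - 2*x*y - 6*x + 3*y**2 + 4*y - 3.
Scan x_0 ∈ {−4, ..., 4}. For each x_0, f_y(x_0, y) is a polynomial in y; find its integer roots y ∈ {−4, ..., 4}, then test f_x and f at those candidates.
  x = -4: f_y(-4, y) = 3*y**2 + 12*y + 5; no integer root y with |y| ≤ 4.
  x = -3: f_y(-3, y) = 3*y**2 + 10*y + 6; no integer root y with |y| ≤ 4.
  x = -2: f_y(-2, y) = 3*y**2 + 8*y + 5; vanishes at y ∈ {-1}. (-2, -1): f_x = 0, f = 0 — SINGULAR.
  x = -1: f_y(-1, y) = 3*y**2 + 6*y + 2; no integer root y with |y| ≤ 4.
  x = 0: f_y(0, y) = 3*y**2 + 4*y - 3; no integer root y with |y| ≤ 4.
  x = 1: f_y(1, y) = 3*y**2 + 2*y - 10; no integer root y with |y| ≤ 4.
  x = 2: f_y(2, y) = 3*y**2 - 19; no integer root y with |y| ≤ 4.
  x = 3: f_y(3, y) = 3*y**2 - 2*y - 30; no integer root y with |y| ≤ 4.
  x = 4: f_y(4, y) = 3*y**2 - 4*y - 43; no integer root y with |y| ≤ 4.
Only singular point on the grid: (-2, -1).
Classify: substitute x = -2 + u, y = -1 + v and expand: f = -u**2*v - u**2 - u*v**2 + v**3 + v**2.
No constant or linear terms (consistent with a singular point). Quadratic part: -u**2 + v**2. Cubic part: -u**2*v - u*v**2 + v**3.
The quadratic part v**2 - u**2 = (v − u)(v + u) splits into two distinct linear factors, so there are two distinct tangent lines y − -1 = ±(x − -2) — this is a node (ordinary double point).
Classification: node.


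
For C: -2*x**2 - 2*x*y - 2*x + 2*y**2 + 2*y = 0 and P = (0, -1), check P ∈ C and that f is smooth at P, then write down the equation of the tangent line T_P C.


Tangent line at P: -2*y - 2 = 0.

Step 1: f(0, -1) = 0, so P lies on C.
Step 2: partial derivatives
  f_x(x, y) = -4*x - 2*y - 2, f_y(x, y) = -2*x + 4*y + 2.
  f_x(P) = 0, f_y(P) = -2 (gradient nonzero, so P is smooth).
Step 3: tangent line at P: 0·(x − 0) + -2·(y − -1) = 0.
Expanding: -2*y - 2 = 0.


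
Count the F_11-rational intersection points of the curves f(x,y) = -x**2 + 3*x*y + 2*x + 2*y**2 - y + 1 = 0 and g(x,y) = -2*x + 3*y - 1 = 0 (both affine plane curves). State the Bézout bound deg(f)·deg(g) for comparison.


Common zeros: {(4, 3)}; count = 1; Bézout bound = 2.

deg(f) = 2, deg(g) = 1, so Bézout bound = 2.
Scan x ∈ F_11. For each x, list the y ∈ F_11 with f(x, y) ≡ 0 and those with g(x, y) ≡ 0 (mod 11); the common zeros in that column are the intersection.
  x = 0: f ≡ 0 at y ∈ {8, 9}; g ≡ 0 at y ∈ {4}; common: ∅.
  x = 1: f ≡ 0 at y ∈ ∅; g ≡ 0 at y ∈ {1}; common: ∅.
  x = 2: f ≡ 0 at y ∈ ∅; g ≡ 0 at y ∈ {9}; common: ∅.
  x = 3: f ≡ 0 at y ∈ {2, 5}; g ≡ 0 at y ∈ {6}; common: ∅.
  x = 4: f ≡ 0 at y ∈ {3, 8}; g ≡ 0 at y ∈ {3}; common: {3}.
  x = 5: f ≡ 0 at y ∈ {2}; g ≡ 0 at y ∈ {0}; common: ∅.
  x = 6: f ≡ 0 at y ∈ {4}; g ≡ 0 at y ∈ {8}; common: ∅.
  x = 7: f ≡ 0 at y ∈ {3, 9}; g ≡ 0 at y ∈ {5}; common: ∅.
  x = 8: f ≡ 0 at y ∈ {1, 4}; g ≡ 0 at y ∈ {2}; common: ∅.
  x = 9: f ≡ 0 at y ∈ ∅; g ≡ 0 at y ∈ {10}; common: ∅.
  x = 10: f ≡ 0 at y ∈ ∅; g ≡ 0 at y ∈ {7}; common: ∅.
Collecting: common zeros = {(4, 3)}, so the count is 1.
Comparison with the Bézout bound: 1 ≤ 2 = deg(f)·deg(g), as expected for curves with no common component (the affine F_11-count falls short of the bound because intersections may lie at infinity, over extension fields, or carry multiplicity).


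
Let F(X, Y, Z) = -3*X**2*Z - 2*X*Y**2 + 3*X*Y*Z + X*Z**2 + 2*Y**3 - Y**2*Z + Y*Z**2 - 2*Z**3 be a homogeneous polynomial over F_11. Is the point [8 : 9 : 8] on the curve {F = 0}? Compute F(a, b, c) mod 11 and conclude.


F(8,9,8) ≡ 1 (mod 11); P is NOT on the curve.

Evaluate F(8, 9, 8) term-by-term (mod 11).
  -3*X**2*Z ↦ -3·64·1·8 = -1536
  -2*X*Y**2 ↦ -2·8·81·1 = -1296
  3*X*Y*Z ↦ 3·8·9·8 = 1728
  X*Z**2 ↦ 1·8·1·64 = 512
  2*Y**3 ↦ 2·1·729·1 = 1458
  -Y**2*Z ↦ -1·1·81·8 = -648
  Y*Z**2 ↦ 1·1·9·64 = 576
  -2*Z**3 ↦ -2·1·1·512 = -1024
Sum: F(8, 9, 8) = (-1536) + (-1296) + (1728) + (512) + (1458) + (-648) + (576) + (-1024) = -230.
Reducing mod 11: -230 ≡ 1 (mod 11).
Since F(a, b, c) ≡ 1 ≠ 0 (mod 11), P does NOT lie on the curve.


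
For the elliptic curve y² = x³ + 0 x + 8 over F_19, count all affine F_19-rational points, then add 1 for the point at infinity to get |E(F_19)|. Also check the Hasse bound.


Affine points = {(1, 3), (1, 16), (2, 4), (2, 15), (3, 4), (3, 15), (5, 0), (7, 3), (7, 16), (8, 8), (8, 11), (10, 1), (10, 18), (11, 3), (11, 16), (12, 8), (12, 11), (13, 1), (13, 18), (14, 4), (14, 15), (15, 1), (15, 18), (16, 0), (17, 0), (18, 8), (18, 11)}; affine count = 27; |E(F_19)| = 28.

Discriminant check: Δ ∝ 4a³ + 27b² = 4·0³ + 27·8² = 4·0 + 27·64 ≡ 18 (mod 19). Nonzero ⇒ E is nonsingular.
For each x ∈ F_19, compute rhs = x³ + 0·x + 8 mod 19, then count y ∈ F_19 with y² ≡ rhs.
  x = 0: rhs = 8, matching y values: none (0 points).
  x = 1: rhs = 9, matching y values: 3, 16 (2 points).
  x = 2: rhs = 16, matching y values: 4, 15 (2 points).
  x = 3: rhs = 16, matching y values: 4, 15 (2 points).
  x = 4: rhs = 15, matching y values: none (0 points).
  x = 5: rhs = 0, matching y values: 0 (1 points).
  x = 6: rhs = 15, matching y values: none (0 points).
  x = 7: rhs = 9, matching y values: 3, 16 (2 points).
  x = 8: rhs = 7, matching y values: 8, 11 (2 points).
  x = 9: rhs = 15, matching y values: none (0 points).
  x = 10: rhs = 1, matching y values: 1, 18 (2 points).
  x = 11: rhs = 9, matching y values: 3, 16 (2 points).
  x = 12: rhs = 7, matching y values: 8, 11 (2 points).
  x = 13: rhs = 1, matching y values: 1, 18 (2 points).
  x = 14: rhs = 16, matching y values: 4, 15 (2 points).
  x = 15: rhs = 1, matching y values: 1, 18 (2 points).
  x = 16: rhs = 0, matching y values: 0 (1 points).
  x = 17: rhs = 0, matching y values: 0 (1 points).
  x = 18: rhs = 7, matching y values: 8, 11 (2 points).
Total affine count: 27.
Full point count |E(F_19)| = 27 + 1 = 28.
Hasse bound: |28 − (19+1)| = |8| = 8 ≤ 2√19 ≈ 8.7178 ✓.


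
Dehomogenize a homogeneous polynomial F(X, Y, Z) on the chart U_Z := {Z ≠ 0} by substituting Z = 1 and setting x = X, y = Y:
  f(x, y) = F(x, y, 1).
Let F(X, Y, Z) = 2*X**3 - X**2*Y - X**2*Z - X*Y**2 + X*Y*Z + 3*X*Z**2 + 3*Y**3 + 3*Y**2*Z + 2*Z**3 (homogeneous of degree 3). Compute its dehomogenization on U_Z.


f(x, y) = 2*x**3 - x**2*y - x**2 - x*y**2 + x*y + 3*x + 3*y**3 + 3*y**2 + 2

On U_Z we set Z = 1. Each monomial c·X^i·Y^j·Z^k in F becomes c·x^i·y^j·1^k = c·x^i·y^j.
Substituting Z = 1: F(X, Y, 1) = 2*x**3 - x**2*y - x**2 - x*y**2 + x*y + 3*x + 3*y**3 + 3*y**2 + 2.
Note: deg(f) ≤ deg(F) = 3; strict inequality happens when F is divisible by Z (lost terms).


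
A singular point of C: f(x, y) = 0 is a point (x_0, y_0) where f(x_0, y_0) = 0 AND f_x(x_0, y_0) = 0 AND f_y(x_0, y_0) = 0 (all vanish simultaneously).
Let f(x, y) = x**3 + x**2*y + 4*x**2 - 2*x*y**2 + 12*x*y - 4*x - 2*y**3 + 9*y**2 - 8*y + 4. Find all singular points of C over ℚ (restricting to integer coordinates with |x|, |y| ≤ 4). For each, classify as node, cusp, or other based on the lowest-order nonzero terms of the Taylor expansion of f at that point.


Singular points: {(-2, 2)}; classification: cusp.

Compute partial derivatives:
  f_x = 3*x**2 + 2*x*y + 8*x - 2*y**2 + 12*y - 4.
  f_y = x**2 - 4*x*y + 12*x - 6*y**2 + 18*y - 8.
Scan x_0 ∈ {−4, ..., 4}. For each x_0, f_y(x_0, y) is a polynomial in y; find its integer roots y ∈ {−4, ..., 4}, then test f_x and f at those candidates.
  x = -4: f_y(-4, y) = -6*y**2 + 34*y - 40; vanishes at y ∈ {4}. (-4, 4): f_x = -4 ≠ 0.
  x = -3: f_y(-3, y) = -6*y**2 + 30*y - 35; no integer root y with |y| ≤ 4.
  x = -2: f_y(-2, y) = -6*y**2 + 26*y - 28; vanishes at y ∈ {2}. (-2, 2): f_x = 0, f = 0 — SINGULAR.
  x = -1: f_y(-1, y) = -6*y**2 + 22*y - 19; no integer root y with |y| ≤ 4.
  x = 0: f_y(0, y) = -6*y**2 + 18*y - 8; no integer root y with |y| ≤ 4.
  x = 1: f_y(1, y) = -6*y**2 + 14*y + 5; no integer root y with |y| ≤ 4.
  x = 2: f_y(2, y) = -6*y**2 + 10*y + 20; no integer root y with |y| ≤ 4.
  x = 3: f_y(3, y) = -6*y**2 + 6*y + 37; no integer root y with |y| ≤ 4.
  x = 4: f_y(4, y) = -6*y**2 + 2*y + 56; no integer root y with |y| ≤ 4.
Only singular point on the grid: (-2, 2).
Classify: substitute x = -2 + u, y = 2 + v and expand: f = u**3 + u**2*v - 2*u*v**2 - 2*v**3 + v**2.
No constant or linear terms (consistent with a singular point). Quadratic part: v**2. Cubic part: u**3 + u**2*v - 2*u*v**2 - 2*v**3.
The quadratic part v**2 is a perfect square, so there is a single (double) tangent line v = 0, i.e. y = 2. Restricting the cubic part to that line (v = 0) leaves u**3 ≠ 0, so f is not divisible by v and the branch is v² ≈ -u**3 to lowest order — this is a cusp.
Classification: cusp.


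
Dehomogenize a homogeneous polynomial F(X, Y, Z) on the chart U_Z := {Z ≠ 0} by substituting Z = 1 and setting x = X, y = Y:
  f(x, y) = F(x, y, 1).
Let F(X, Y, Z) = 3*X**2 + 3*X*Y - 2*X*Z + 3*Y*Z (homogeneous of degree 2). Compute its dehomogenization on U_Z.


f(x, y) = 3*x**2 + 3*x*y - 2*x + 3*y

On U_Z we set Z = 1. Each monomial c·X^i·Y^j·Z^k in F becomes c·x^i·y^j·1^k = c·x^i·y^j.
Substituting Z = 1: F(X, Y, 1) = 3*x**2 + 3*x*y - 2*x + 3*y.
Note: deg(f) ≤ deg(F) = 2; strict inequality happens when F is divisible by Z (lost terms).


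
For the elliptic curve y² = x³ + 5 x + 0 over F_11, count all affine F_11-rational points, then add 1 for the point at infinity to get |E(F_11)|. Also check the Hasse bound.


Affine points = {(0, 0), (3, 3), (3, 8), (6, 2), (6, 9), (7, 2), (7, 9), (9, 2), (9, 9), (10, 4), (10, 7)}; affine count = 11; |E(F_11)| = 12.

Discriminant check: Δ ∝ 4a³ + 27b² = 4·5³ + 27·0² = 4·125 + 27·0 ≡ 5 (mod 11). Nonzero ⇒ E is nonsingular.
For each x ∈ F_11, compute rhs = x³ + 5·x + 0 mod 11, then count y ∈ F_11 with y² ≡ rhs.
  x = 0: rhs = 0, matching y values: 0 (1 points).
  x = 1: rhs = 6, matching y values: none (0 points).
  x = 2: rhs = 7, matching y values: none (0 points).
  x = 3: rhs = 9, matching y values: 3, 8 (2 points).
  x = 4: rhs = 7, matching y values: none (0 points).
  x = 5: rhs = 7, matching y values: none (0 points).
  x = 6: rhs = 4, matching y values: 2, 9 (2 points).
  x = 7: rhs = 4, matching y values: 2, 9 (2 points).
  x = 8: rhs = 2, matching y values: none (0 points).
  x = 9: rhs = 4, matching y values: 2, 9 (2 points).
  x = 10: rhs = 5, matching y values: 4, 7 (2 points).
Total affine count: 11.
Full point count |E(F_11)| = 11 + 1 = 12.
Hasse bound: |12 − (11+1)| = |0| = 0 ≤ 2√11 ≈ 6.6332 ✓.


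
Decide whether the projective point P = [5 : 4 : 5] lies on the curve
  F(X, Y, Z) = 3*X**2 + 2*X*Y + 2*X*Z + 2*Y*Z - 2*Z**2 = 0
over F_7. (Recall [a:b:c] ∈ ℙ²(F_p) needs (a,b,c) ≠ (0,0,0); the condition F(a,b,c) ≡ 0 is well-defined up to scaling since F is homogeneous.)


F(5,4,5) ≡ 1 (mod 7); P is NOT on the curve.

Evaluate F(5, 4, 5) term-by-term (mod 7).
  3*X**2 ↦ 3·25·1·1 = 75
  2*X*Y ↦ 2·5·4·1 = 40
  2*X*Z ↦ 2·5·1·5 = 50
  2*Y*Z ↦ 2·1·4·5 = 40
  -2*Z**2 ↦ -2·1·1·25 = -50
Sum: F(5, 4, 5) = (75) + (40) + (50) + (40) + (-50) = 155.
Reducing mod 7: 155 ≡ 1 (mod 7).
Since F(a, b, c) ≡ 1 ≠ 0 (mod 7), P does NOT lie on the curve.


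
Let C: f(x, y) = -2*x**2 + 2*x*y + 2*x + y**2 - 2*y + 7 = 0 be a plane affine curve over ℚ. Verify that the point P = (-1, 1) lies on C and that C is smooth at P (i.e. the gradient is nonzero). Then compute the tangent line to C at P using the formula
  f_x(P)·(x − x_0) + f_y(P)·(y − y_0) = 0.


Tangent line at P: 8*x - 2*y + 10 = 0.

Step 1: f(-1, 1) = 0, so P lies on C.
Step 2: partial derivatives
  f_x(x, y) = -4*x + 2*y + 2, f_y(x, y) = 2*x + 2*y - 2.
  f_x(P) = 8, f_y(P) = -2 (gradient nonzero, so P is smooth).
Step 3: tangent line at P: 8·(x − -1) + -2·(y − 1) = 0.
Expanding: 8*x - 2*y + 10 = 0.


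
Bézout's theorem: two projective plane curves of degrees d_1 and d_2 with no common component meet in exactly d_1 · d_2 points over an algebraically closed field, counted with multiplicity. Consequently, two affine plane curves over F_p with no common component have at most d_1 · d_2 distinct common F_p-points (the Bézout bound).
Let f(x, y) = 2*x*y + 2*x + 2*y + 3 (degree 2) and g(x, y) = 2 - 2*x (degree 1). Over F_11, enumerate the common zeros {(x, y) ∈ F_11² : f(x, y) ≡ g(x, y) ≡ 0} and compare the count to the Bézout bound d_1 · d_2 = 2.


Common zeros: {(1, 7)}; count = 1; Bézout bound = 2.

deg(f) = 2, deg(g) = 1, so Bézout bound = 2.
Scan x ∈ F_11. For each x, list the y ∈ F_11 with f(x, y) ≡ 0 and those with g(x, y) ≡ 0 (mod 11); the common zeros in that column are the intersection.
  x = 0: f ≡ 0 at y ∈ {4}; g ≡ 0 at y ∈ ∅; common: ∅.
  x = 1: f ≡ 0 at y ∈ {7}; g ≡ 0 at y ∈ {0, 1, 2, 3, 4, 5, 6, 7, 8, 9, 10}; common: {7}.
  x = 2: f ≡ 0 at y ∈ {8}; g ≡ 0 at y ∈ ∅; common: ∅.
  x = 3: f ≡ 0 at y ∈ {3}; g ≡ 0 at y ∈ ∅; common: ∅.
  x = 4: f ≡ 0 at y ∈ {0}; g ≡ 0 at y ∈ ∅; common: ∅.
  x = 5: f ≡ 0 at y ∈ {9}; g ≡ 0 at y ∈ ∅; common: ∅.
  x = 6: f ≡ 0 at y ∈ {6}; g ≡ 0 at y ∈ ∅; common: ∅.
  x = 7: f ≡ 0 at y ∈ {1}; g ≡ 0 at y ∈ ∅; common: ∅.
  x = 8: f ≡ 0 at y ∈ {2}; g ≡ 0 at y ∈ ∅; common: ∅.
  x = 9: f ≡ 0 at y ∈ {5}; g ≡ 0 at y ∈ ∅; common: ∅.
  x = 10: f ≡ 0 at y ∈ ∅; g ≡ 0 at y ∈ ∅; common: ∅.
Collecting: common zeros = {(1, 7)}, so the count is 1.
Comparison with the Bézout bound: 1 ≤ 2 = deg(f)·deg(g), as expected for curves with no common component (the affine F_11-count falls short of the bound because intersections may lie at infinity, over extension fields, or carry multiplicity).


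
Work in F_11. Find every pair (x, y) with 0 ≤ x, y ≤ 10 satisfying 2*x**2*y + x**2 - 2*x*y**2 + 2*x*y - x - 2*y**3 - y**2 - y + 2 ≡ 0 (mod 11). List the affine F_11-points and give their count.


Affine F_11-points: {(1, 1), (1, 5), (1, 9), (2, 9), (3, 1), (5, 0), (6, 3), (7, 0), (10, 3)}; count = 9.

For each of the 121 pairs (x, y) ∈ F_11², evaluate f(x, y) mod 11. Record the zeros.
  x = 0: [0↦2, 1↦9, 2↦2, 3↦2, 4↦8, 5↦8, 6↦1, 7↦8, 8↦6, 9↦5, 10↦4]  zeros at y ∈ ∅
  x = 1: [0↦2, 1↦0, 2↦2, 3↦7, 4↦3, 5↦0, 6↦8, 7↦4, 8↦9, 9↦0, 10↦9]  zeros at y ∈ {1, 5, 9}
  x = 2: [0↦4, 1↦8, 2↦1, 3↦4, 4↦5, 5↦3, 6↦8, 7↦8, 8↦2, 9↦0, 10↦1]  zeros at y ∈ {9}
  x = 3: [0↦8, 1↦0, 2↦10, 3↦4, 4↦3, 5↦6, 6↦1, 7↦9, 8↦7, 9↦5, 10↦2]  zeros at y ∈ {1}
  x = 4: [0↦3, 1↦9, 2↦7, 3↦7, 4↦8, 5↦9, 6↦9, 7↦7, 8↦2, 9↦4, 10↦1]  zeros at y ∈ ∅
  x = 5: [0↦0, 1↦2, 2↦3, 3↦2, 4↦9, 5↦1, 6↦10, 7↦2, 8↦9, 9↦8, 10↦9]  zeros at y ∈ {0}
  x = 6: [0↦10, 1↦1, 2↦9, 3↦0, 4↦6, 5↦4, 6↦4, 7↦5, 8↦6, 9↦6, 10↦4]  zeros at y ∈ {3}
  x = 7: [0↦0, 1↦6, 2↦3, 3↦1, 4↦10, 5↦7, 6↦2, 7↦5, 8↦4, 9↦9, 10↦8]  zeros at y ∈ {0}
  x = 8: [0↦3, 1↦6, 2↦7, 3↦5, 4↦10, 5↦10, 6↦4, 7↦2, 8↦3, 9↦6, 10↦10]  zeros at y ∈ ∅
  x = 9: [0↦8, 1↦1, 2↦10, 3↦1, 4↦6, 5↦2, 6↦10, 7↦7, 8↦3, 9↦8, 10↦10]  zeros at y ∈ ∅
  x = 10: [0↦4, 1↦2, 2↦1, 3↦0, 4↦9, 5↦5, 6↦9, 7↦9, 8↦4, 9↦4, 10↦8]  zeros at y ∈ {3}
Collecting zeros: affine points = {(1, 1), (1, 5), (1, 9), (2, 9), (3, 1), (5, 0), (6, 3), (7, 0), (10, 3)}.
Total count |C(F_11)_aff| = 9.


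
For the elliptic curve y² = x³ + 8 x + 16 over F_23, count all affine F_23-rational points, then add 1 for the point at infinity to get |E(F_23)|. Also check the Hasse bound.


Affine points = {(0, 4), (0, 19), (1, 5), (1, 18), (6, 2), (6, 21), (7, 1), (7, 22), (9, 9), (9, 14), (11, 3), (11, 20), (12, 0), (16, 10), (16, 13), (18, 9), (18, 14), (19, 9), (19, 14)}; affine count = 19; |E(F_23)| = 20.

Discriminant check: Δ ∝ 4a³ + 27b² = 4·8³ + 27·16² = 4·512 + 27·256 ≡ 13 (mod 23). Nonzero ⇒ E is nonsingular.
For each x ∈ F_23, compute rhs = x³ + 8·x + 16 mod 23, then count y ∈ F_23 with y² ≡ rhs.
  x = 0: rhs = 16, matching y values: 4, 19 (2 points).
  x = 1: rhs = 2, matching y values: 5, 18 (2 points).
  x = 2: rhs = 17, matching y values: none (0 points).
  x = 3: rhs = 21, matching y values: none (0 points).
  x = 4: rhs = 20, matching y values: none (0 points).
  x = 5: rhs = 20, matching y values: none (0 points).
  x = 6: rhs = 4, matching y values: 2, 21 (2 points).
  x = 7: rhs = 1, matching y values: 1, 22 (2 points).
  x = 8: rhs = 17, matching y values: none (0 points).
  x = 9: rhs = 12, matching y values: 9, 14 (2 points).
  x = 10: rhs = 15, matching y values: none (0 points).
  x = 11: rhs = 9, matching y values: 3, 20 (2 points).
  x = 12: rhs = 0, matching y values: 0 (1 points).
  x = 13: rhs = 17, matching y values: none (0 points).
  x = 14: rhs = 20, matching y values: none (0 points).
  x = 15: rhs = 15, matching y values: none (0 points).
  x = 16: rhs = 8, matching y values: 10, 13 (2 points).
  x = 17: rhs = 5, matching y values: none (0 points).
  x = 18: rhs = 12, matching y values: 9, 14 (2 points).
  x = 19: rhs = 12, matching y values: 9, 14 (2 points).
  x = 20: rhs = 11, matching y values: none (0 points).
  x = 21: rhs = 15, matching y values: none (0 points).
  x = 22: rhs = 7, matching y values: none (0 points).
Total affine count: 19.
Full point count |E(F_23)| = 19 + 1 = 20.
Hasse bound: |20 − (23+1)| = |-4| = 4 ≤ 2√23 ≈ 9.5917 ✓.


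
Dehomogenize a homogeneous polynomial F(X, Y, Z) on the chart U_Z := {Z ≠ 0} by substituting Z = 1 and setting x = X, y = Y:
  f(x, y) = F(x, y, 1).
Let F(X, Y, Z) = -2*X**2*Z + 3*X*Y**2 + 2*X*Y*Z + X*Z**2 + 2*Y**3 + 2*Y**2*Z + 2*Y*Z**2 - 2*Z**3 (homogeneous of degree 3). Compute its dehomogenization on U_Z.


f(x, y) = -2*x**2 + 3*x*y**2 + 2*x*y + x + 2*y**3 + 2*y**2 + 2*y - 2

On U_Z we set Z = 1. Each monomial c·X^i·Y^j·Z^k in F becomes c·x^i·y^j·1^k = c·x^i·y^j.
Substituting Z = 1: F(X, Y, 1) = -2*x**2 + 3*x*y**2 + 2*x*y + x + 2*y**3 + 2*y**2 + 2*y - 2.
Note: deg(f) ≤ deg(F) = 3; strict inequality happens when F is divisible by Z (lost terms).


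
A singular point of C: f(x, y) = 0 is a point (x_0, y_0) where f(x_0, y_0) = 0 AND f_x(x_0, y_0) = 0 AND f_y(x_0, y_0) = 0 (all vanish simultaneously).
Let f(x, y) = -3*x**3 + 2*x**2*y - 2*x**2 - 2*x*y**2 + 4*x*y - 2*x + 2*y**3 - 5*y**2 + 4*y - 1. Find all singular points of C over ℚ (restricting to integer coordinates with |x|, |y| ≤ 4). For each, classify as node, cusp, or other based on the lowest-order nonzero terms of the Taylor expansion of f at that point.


Singular points: {(0, 1)}; classification: cusp.

Compute partial derivatives:
  f_x = -9*x**2 + 4*x*y - 4*x - 2*y**2 + 4*y - 2.
  f_y = 2*x**2 - 4*x*y + 4*x + 6*y**2 - 10*y + 4.
Scan x_0 ∈ {−4, ..., 4}. For each x_0, f_y(x_0, y) is a polynomial in y; find its integer roots y ∈ {−4, ..., 4}, then test f_x and f at those candidates.
  x = -4: f_y(-4, y) = 6*y**2 + 6*y + 20; no integer root y with |y| ≤ 4.
  x = -3: f_y(-3, y) = 6*y**2 + 2*y + 10; no integer root y with |y| ≤ 4.
  x = -2: f_y(-2, y) = 6*y**2 - 2*y + 4; no integer root y with |y| ≤ 4.
  x = -1: f_y(-1, y) = 6*y**2 - 6*y + 2; no integer root y with |y| ≤ 4.
  x = 0: f_y(0, y) = 6*y**2 - 10*y + 4; vanishes at y ∈ {1}. (0, 1): f_x = 0, f = 0 — SINGULAR.
  x = 1: f_y(1, y) = 6*y**2 - 14*y + 10; no integer root y with |y| ≤ 4.
  x = 2: f_y(2, y) = 6*y**2 - 18*y + 20; no integer root y with |y| ≤ 4.
  x = 3: f_y(3, y) = 6*y**2 - 22*y + 34; no integer root y with |y| ≤ 4.
  x = 4: f_y(4, y) = 6*y**2 - 26*y + 52; no integer root y with |y| ≤ 4.
Only singular point on the grid: (0, 1).
Classify: substitute x = 0 + u, y = 1 + v and expand: f = -3*u**3 + 2*u**2*v - 2*u*v**2 + 2*v**3 + v**2.
No constant or linear terms (consistent with a singular point). Quadratic part: v**2. Cubic part: -3*u**3 + 2*u**2*v - 2*u*v**2 + 2*v**3.
The quadratic part v**2 is a perfect square, so there is a single (double) tangent line v = 0, i.e. y = 1. Restricting the cubic part to that line (v = 0) leaves -3*u**3 ≠ 0, so f is not divisible by v and the branch is v² ≈ 3*u**3 to lowest order — this is a cusp.
Classification: cusp.


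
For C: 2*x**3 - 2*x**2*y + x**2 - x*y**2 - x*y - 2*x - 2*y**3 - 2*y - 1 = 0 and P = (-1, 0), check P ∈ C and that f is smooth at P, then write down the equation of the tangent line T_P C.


Tangent line at P: 2*x - 3*y + 2 = 0.

Step 1: f(-1, 0) = 0, so P lies on C.
Step 2: partial derivatives
  f_x(x, y) = 6*x**2 - 4*x*y + 2*x - y**2 - y - 2, f_y(x, y) = -2*x**2 - 2*x*y - x - 6*y**2 - 2.
  f_x(P) = 2, f_y(P) = -3 (gradient nonzero, so P is smooth).
Step 3: tangent line at P: 2·(x − -1) + -3·(y − 0) = 0.
Expanding: 2*x - 3*y + 2 = 0.


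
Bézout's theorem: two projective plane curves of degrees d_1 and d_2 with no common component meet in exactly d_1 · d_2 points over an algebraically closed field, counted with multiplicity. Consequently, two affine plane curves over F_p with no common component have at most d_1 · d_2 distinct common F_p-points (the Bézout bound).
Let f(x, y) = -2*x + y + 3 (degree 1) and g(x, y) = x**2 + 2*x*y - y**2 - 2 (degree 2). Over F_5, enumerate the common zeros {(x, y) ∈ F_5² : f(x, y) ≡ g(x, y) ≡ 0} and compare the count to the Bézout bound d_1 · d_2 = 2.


Common zeros: {(2, 1)}; count = 1; Bézout bound = 2.

deg(f) = 1, deg(g) = 2, so Bézout bound = 2.
Scan x ∈ F_5. For each x, list the y ∈ F_5 with f(x, y) ≡ 0 and those with g(x, y) ≡ 0 (mod 5); the common zeros in that column are the intersection.
  x = 0: f ≡ 0 at y ∈ {2}; g ≡ 0 at y ∈ ∅; common: ∅.
  x = 1: f ≡ 0 at y ∈ {4}; g ≡ 0 at y ∈ {1}; common: ∅.
  x = 2: f ≡ 0 at y ∈ {1}; g ≡ 0 at y ∈ {1, 3}; common: {1}.
  x = 3: f ≡ 0 at y ∈ {3}; g ≡ 0 at y ∈ {2, 4}; common: ∅.
  x = 4: f ≡ 0 at y ∈ {0}; g ≡ 0 at y ∈ {4}; common: ∅.
Collecting: common zeros = {(2, 1)}, so the count is 1.
Comparison with the Bézout bound: 1 ≤ 2 = deg(f)·deg(g), as expected for curves with no common component (the affine F_5-count falls short of the bound because intersections may lie at infinity, over extension fields, or carry multiplicity).


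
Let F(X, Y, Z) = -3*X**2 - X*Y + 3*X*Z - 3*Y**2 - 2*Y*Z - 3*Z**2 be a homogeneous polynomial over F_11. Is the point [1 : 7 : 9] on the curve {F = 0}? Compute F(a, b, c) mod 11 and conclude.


F(1,7,9) ≡ 7 (mod 11); P is NOT on the curve.

Evaluate F(1, 7, 9) term-by-term (mod 11).
  -3*X**2 ↦ -3·1·1·1 = -3
  -X*Y ↦ -1·1·7·1 = -7
  3*X*Z ↦ 3·1·1·9 = 27
  -3*Y**2 ↦ -3·1·49·1 = -147
  -2*Y*Z ↦ -2·1·7·9 = -126
  -3*Z**2 ↦ -3·1·1·81 = -243
Sum: F(1, 7, 9) = (-3) + (-7) + (27) + (-147) + (-126) + (-243) = -499.
Reducing mod 11: -499 ≡ 7 (mod 11).
Since F(a, b, c) ≡ 7 ≠ 0 (mod 11), P does NOT lie on the curve.


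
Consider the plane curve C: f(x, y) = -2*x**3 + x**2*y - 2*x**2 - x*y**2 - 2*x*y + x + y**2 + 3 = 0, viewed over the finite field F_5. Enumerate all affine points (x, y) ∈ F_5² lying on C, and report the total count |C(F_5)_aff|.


Affine F_5-points: {(1, 0), (2, 1), (2, 4), (3, 1), (3, 3)}; count = 5.

For each of the 25 pairs (x, y) ∈ F_5², evaluate f(x, y) mod 5. Record the zeros.
  x = 0: [0↦3, 1↦4, 2↦2, 3↦2, 4↦4]  zeros at y ∈ ∅
  x = 1: [0↦0, 1↦4, 2↦3, 3↦2, 4↦1]  zeros at y ∈ {0}
  x = 2: [0↦1, 1↦0, 2↦2, 3↦2, 4↦0]  zeros at y ∈ {1, 4}
  x = 3: [0↦4, 1↦0, 2↦2, 3↦0, 4↦4]  zeros at y ∈ {1, 3}
  x = 4: [0↦2, 1↦2, 2↦1, 3↦4, 4↦1]  zeros at y ∈ ∅
Collecting zeros: affine points = {(1, 0), (2, 1), (2, 4), (3, 1), (3, 3)}.
Total count |C(F_5)_aff| = 5.
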